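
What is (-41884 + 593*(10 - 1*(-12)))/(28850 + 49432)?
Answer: -14419/39141 ≈ -0.36839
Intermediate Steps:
(-41884 + 593*(10 - 1*(-12)))/(28850 + 49432) = (-41884 + 593*(10 + 12))/78282 = (-41884 + 593*22)*(1/78282) = (-41884 + 13046)*(1/78282) = -28838*1/78282 = -14419/39141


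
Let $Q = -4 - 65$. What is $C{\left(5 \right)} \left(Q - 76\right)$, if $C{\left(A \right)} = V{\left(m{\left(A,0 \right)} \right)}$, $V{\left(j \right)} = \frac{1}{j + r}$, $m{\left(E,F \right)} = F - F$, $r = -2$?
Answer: $\frac{145}{2} \approx 72.5$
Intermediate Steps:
$Q = -69$ ($Q = -4 - 65 = -69$)
$m{\left(E,F \right)} = 0$
$V{\left(j \right)} = \frac{1}{-2 + j}$ ($V{\left(j \right)} = \frac{1}{j - 2} = \frac{1}{-2 + j}$)
$C{\left(A \right)} = - \frac{1}{2}$ ($C{\left(A \right)} = \frac{1}{-2 + 0} = \frac{1}{-2} = - \frac{1}{2}$)
$C{\left(5 \right)} \left(Q - 76\right) = - \frac{-69 - 76}{2} = \left(- \frac{1}{2}\right) \left(-145\right) = \frac{145}{2}$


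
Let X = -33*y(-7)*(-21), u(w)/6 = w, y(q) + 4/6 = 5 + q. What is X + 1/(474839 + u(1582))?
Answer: -895043687/484331 ≈ -1848.0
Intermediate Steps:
y(q) = 13/3 + q (y(q) = -⅔ + (5 + q) = 13/3 + q)
u(w) = 6*w
X = -1848 (X = -33*(13/3 - 7)*(-21) = -33*(-8/3)*(-21) = 88*(-21) = -1848)
X + 1/(474839 + u(1582)) = -1848 + 1/(474839 + 6*1582) = -1848 + 1/(474839 + 9492) = -1848 + 1/484331 = -895043687/484331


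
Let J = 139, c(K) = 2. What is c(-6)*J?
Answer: 278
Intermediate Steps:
c(-6)*J = 2*139 = 278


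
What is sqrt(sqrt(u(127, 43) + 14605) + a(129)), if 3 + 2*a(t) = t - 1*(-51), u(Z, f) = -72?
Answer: sqrt(354 + 4*sqrt(14533))/2 ≈ 14.459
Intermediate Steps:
a(t) = 24 + t/2 (a(t) = -3/2 + (t - 1*(-51))/2 = -3/2 + (t + 51)/2 = -3/2 + (51 + t)/2 = -3/2 + (51/2 + t/2) = 24 + t/2)
sqrt(sqrt(u(127, 43) + 14605) + a(129)) = sqrt(sqrt(-72 + 14605) + (24 + (1/2)*129)) = sqrt(sqrt(14533) + (24 + 129/2)) = sqrt(sqrt(14533) + 177/2) = sqrt(177/2 + sqrt(14533))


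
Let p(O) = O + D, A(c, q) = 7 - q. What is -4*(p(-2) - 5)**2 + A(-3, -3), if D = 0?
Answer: -186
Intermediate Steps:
p(O) = O (p(O) = O + 0 = O)
-4*(p(-2) - 5)**2 + A(-3, -3) = -4*(-2 - 5)**2 + (7 - 1*(-3)) = -4*(-7)**2 + (7 + 3) = -4*49 + 10 = -196 + 10 = -186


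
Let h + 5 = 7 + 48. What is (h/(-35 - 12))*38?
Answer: -1900/47 ≈ -40.426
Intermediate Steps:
h = 50 (h = -5 + (7 + 48) = -5 + 55 = 50)
(h/(-35 - 12))*38 = (50/(-35 - 12))*38 = (50/(-47))*38 = (50*(-1/47))*38 = -50/47*38 = -1900/47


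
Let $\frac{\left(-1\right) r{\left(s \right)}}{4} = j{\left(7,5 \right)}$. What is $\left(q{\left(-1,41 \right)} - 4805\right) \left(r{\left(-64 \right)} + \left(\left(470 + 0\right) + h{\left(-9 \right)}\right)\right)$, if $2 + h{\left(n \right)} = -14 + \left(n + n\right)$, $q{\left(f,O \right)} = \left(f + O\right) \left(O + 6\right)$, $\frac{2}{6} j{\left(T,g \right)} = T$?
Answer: $-1029600$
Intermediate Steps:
$j{\left(T,g \right)} = 3 T$
$q{\left(f,O \right)} = \left(6 + O\right) \left(O + f\right)$ ($q{\left(f,O \right)} = \left(O + f\right) \left(6 + O\right) = \left(6 + O\right) \left(O + f\right)$)
$r{\left(s \right)} = -84$ ($r{\left(s \right)} = - 4 \cdot 3 \cdot 7 = \left(-4\right) 21 = -84$)
$h{\left(n \right)} = -16 + 2 n$ ($h{\left(n \right)} = -2 + \left(-14 + \left(n + n\right)\right) = -2 + \left(-14 + 2 n\right) = -16 + 2 n$)
$\left(q{\left(-1,41 \right)} - 4805\right) \left(r{\left(-64 \right)} + \left(\left(470 + 0\right) + h{\left(-9 \right)}\right)\right) = \left(\left(41^{2} + 6 \cdot 41 + 6 \left(-1\right) + 41 \left(-1\right)\right) - 4805\right) \left(-84 + \left(\left(470 + 0\right) + \left(-16 + 2 \left(-9\right)\right)\right)\right) = \left(\left(1681 + 246 - 6 - 41\right) - 4805\right) \left(-84 + \left(470 - 34\right)\right) = \left(1880 - 4805\right) \left(-84 + \left(470 - 34\right)\right) = - 2925 \left(-84 + 436\right) = \left(-2925\right) 352 = -1029600$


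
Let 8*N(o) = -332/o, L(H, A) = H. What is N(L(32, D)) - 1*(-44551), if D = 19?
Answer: 2851181/64 ≈ 44550.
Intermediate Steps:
N(o) = -83/(2*o) (N(o) = (-332/o)/8 = -83/(2*o))
N(L(32, D)) - 1*(-44551) = -83/2/32 - 1*(-44551) = -83/2*1/32 + 44551 = -83/64 + 44551 = 2851181/64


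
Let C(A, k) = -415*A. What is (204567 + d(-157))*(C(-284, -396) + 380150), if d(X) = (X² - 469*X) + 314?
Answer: 150978205630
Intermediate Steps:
d(X) = 314 + X² - 469*X
(204567 + d(-157))*(C(-284, -396) + 380150) = (204567 + (314 + (-157)² - 469*(-157)))*(-415*(-284) + 380150) = (204567 + (314 + 24649 + 73633))*(117860 + 380150) = (204567 + 98596)*498010 = 303163*498010 = 150978205630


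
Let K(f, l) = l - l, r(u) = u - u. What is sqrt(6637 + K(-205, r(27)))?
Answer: sqrt(6637) ≈ 81.468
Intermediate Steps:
r(u) = 0
K(f, l) = 0
sqrt(6637 + K(-205, r(27))) = sqrt(6637 + 0) = sqrt(6637)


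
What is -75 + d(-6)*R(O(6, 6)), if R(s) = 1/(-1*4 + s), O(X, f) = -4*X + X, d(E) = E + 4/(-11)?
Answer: -9040/121 ≈ -74.711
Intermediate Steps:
d(E) = -4/11 + E (d(E) = E + 4*(-1/11) = E - 4/11 = -4/11 + E)
O(X, f) = -3*X
R(s) = 1/(-4 + s)
-75 + d(-6)*R(O(6, 6)) = -75 + (-4/11 - 6)/(-4 - 3*6) = -75 - 70/(11*(-4 - 18)) = -75 - 70/11/(-22) = -75 - 70/11*(-1/22) = -75 + 35/121 = -9040/121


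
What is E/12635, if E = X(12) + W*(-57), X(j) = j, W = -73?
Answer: 4173/12635 ≈ 0.33027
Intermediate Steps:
E = 4173 (E = 12 - 73*(-57) = 12 + 4161 = 4173)
E/12635 = 4173/12635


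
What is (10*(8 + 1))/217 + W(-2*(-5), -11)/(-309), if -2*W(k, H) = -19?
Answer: 51497/134106 ≈ 0.38400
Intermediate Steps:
W(k, H) = 19/2 (W(k, H) = -1/2*(-19) = 19/2)
(10*(8 + 1))/217 + W(-2*(-5), -11)/(-309) = (10*(8 + 1))/217 + (19/2)/(-309) = (10*9)*(1/217) + (19/2)*(-1/309) = 90*(1/217) - 19/618 = 90/217 - 19/618 = 51497/134106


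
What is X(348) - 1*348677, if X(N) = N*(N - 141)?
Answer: -276641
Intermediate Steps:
X(N) = N*(-141 + N)
X(348) - 1*348677 = 348*(-141 + 348) - 1*348677 = 348*207 - 348677 = 72036 - 348677 = -276641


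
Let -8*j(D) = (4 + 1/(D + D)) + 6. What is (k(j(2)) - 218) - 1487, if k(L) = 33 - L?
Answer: -53463/32 ≈ -1670.7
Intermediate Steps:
j(D) = -5/4 - 1/(16*D) (j(D) = -((4 + 1/(D + D)) + 6)/8 = -((4 + 1/(2*D)) + 6)/8 = -(10 + 1/(2*D))/8 = -5/4 - 1/(16*D))
(k(j(2)) - 218) - 1487 = ((33 - (-1 - 20*2)/(16*2)) - 218) - 1487 = ((33 - (-1 - 40)/(16*2)) - 218) - 1487 = ((33 - (-41)/(16*2)) - 218) - 1487 = ((33 - 1*(-41/32)) - 218) - 1487 = ((33 + 41/32) - 218) - 1487 = (1097/32 - 218) - 1487 = -5879/32 - 1487 = -53463/32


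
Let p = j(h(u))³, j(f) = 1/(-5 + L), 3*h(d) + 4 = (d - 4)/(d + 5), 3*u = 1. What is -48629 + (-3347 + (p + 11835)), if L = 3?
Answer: -321129/8 ≈ -40141.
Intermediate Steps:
u = ⅓ (u = (⅓)*1 = ⅓ ≈ 0.33333)
h(d) = -4/3 + (-4 + d)/(3*(5 + d)) (h(d) = -4/3 + ((d - 4)/(d + 5))/3 = -4/3 + ((-4 + d)/(5 + d))/3 = -4/3 + (-4 + d)/(3*(5 + d)))
j(f) = -½ (j(f) = 1/(-5 + 3) = 1/(-2) = -½)
p = -⅛ (p = (-½)³ = -⅛ ≈ -0.12500)
-48629 + (-3347 + (p + 11835)) = -48629 + (-3347 + (-⅛ + 11835)) = -48629 + (-3347 + 94679/8) = -48629 + 67903/8 = -321129/8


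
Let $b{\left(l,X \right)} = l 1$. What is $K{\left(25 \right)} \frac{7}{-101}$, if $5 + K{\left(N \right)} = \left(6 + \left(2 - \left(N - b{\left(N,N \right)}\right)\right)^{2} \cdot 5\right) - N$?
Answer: $\frac{28}{101} \approx 0.27723$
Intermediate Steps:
$b{\left(l,X \right)} = l$
$K{\left(N \right)} = 21 - N$ ($K{\left(N \right)} = -5 - \left(-6 + N - \left(2 + \left(N - N\right)\right)^{2} \cdot 5\right) = -5 - \left(-6 + N - \left(2 + 0\right)^{2} \cdot 5\right) = -5 - \left(-6 + N - 2^{2} \cdot 5\right) = -5 - \left(-26 + N\right) = 21 - N$)
$K{\left(25 \right)} \frac{7}{-101} = \left(21 - 25\right) \frac{7}{-101} = \left(21 - 25\right) 7 \left(- \frac{1}{101}\right) = \left(-4\right) \left(- \frac{7}{101}\right) = \frac{28}{101}$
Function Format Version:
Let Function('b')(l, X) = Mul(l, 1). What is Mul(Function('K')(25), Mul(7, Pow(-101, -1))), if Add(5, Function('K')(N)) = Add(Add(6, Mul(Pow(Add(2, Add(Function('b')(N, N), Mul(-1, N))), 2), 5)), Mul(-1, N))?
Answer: Rational(28, 101) ≈ 0.27723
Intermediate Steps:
Function('b')(l, X) = l
Function('K')(N) = Add(21, Mul(-1, N)) (Function('K')(N) = Add(-5, Add(Add(6, Mul(Pow(Add(2, Add(N, Mul(-1, N))), 2), 5)), Mul(-1, N))) = Add(-5, Add(Add(6, Mul(Pow(Add(2, 0), 2), 5)), Mul(-1, N))) = Add(-5, Add(Add(6, Mul(Pow(2, 2), 5)), Mul(-1, N))) = Add(-5, Add(Add(6, Mul(4, 5)), Mul(-1, N))) = Add(-5, Add(Add(6, 20), Mul(-1, N))) = Add(-5, Add(26, Mul(-1, N))) = Add(21, Mul(-1, N)))
Mul(Function('K')(25), Mul(7, Pow(-101, -1))) = Mul(Add(21, Mul(-1, 25)), Mul(7, Pow(-101, -1))) = Mul(Add(21, -25), Mul(7, Rational(-1, 101))) = Mul(-4, Rational(-7, 101)) = Rational(28, 101)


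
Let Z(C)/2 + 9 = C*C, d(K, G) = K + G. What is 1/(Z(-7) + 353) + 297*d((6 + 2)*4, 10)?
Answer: 5401243/433 ≈ 12474.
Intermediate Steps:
d(K, G) = G + K
Z(C) = -18 + 2*C² (Z(C) = -18 + 2*(C*C) = -18 + 2*C²)
1/(Z(-7) + 353) + 297*d((6 + 2)*4, 10) = 1/((-18 + 2*(-7)²) + 353) + 297*(10 + (6 + 2)*4) = 1/((-18 + 2*49) + 353) + 297*(10 + 8*4) = 1/((-18 + 98) + 353) + 297*(10 + 32) = 1/(80 + 353) + 297*42 = 1/433 + 12474 = 5401243/433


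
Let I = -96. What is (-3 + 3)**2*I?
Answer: 0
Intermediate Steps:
(-3 + 3)**2*I = (-3 + 3)**2*(-96) = 0**2*(-96) = 0*(-96) = 0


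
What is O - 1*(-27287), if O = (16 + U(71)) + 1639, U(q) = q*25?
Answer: 30717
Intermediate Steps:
U(q) = 25*q
O = 3430 (O = (16 + 25*71) + 1639 = (16 + 1775) + 1639 = 1791 + 1639 = 3430)
O - 1*(-27287) = 3430 - 1*(-27287) = 3430 + 27287 = 30717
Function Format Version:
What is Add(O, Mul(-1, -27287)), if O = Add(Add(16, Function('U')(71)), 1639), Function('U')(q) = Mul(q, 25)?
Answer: 30717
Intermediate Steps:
Function('U')(q) = Mul(25, q)
O = 3430 (O = Add(Add(16, Mul(25, 71)), 1639) = Add(Add(16, 1775), 1639) = Add(1791, 1639) = 3430)
Add(O, Mul(-1, -27287)) = Add(3430, Mul(-1, -27287)) = Add(3430, 27287) = 30717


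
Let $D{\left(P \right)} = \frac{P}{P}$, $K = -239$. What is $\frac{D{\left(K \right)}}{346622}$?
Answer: $\frac{1}{346622} \approx 2.885 \cdot 10^{-6}$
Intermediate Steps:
$D{\left(P \right)} = 1$
$\frac{D{\left(K \right)}}{346622} = 1 \cdot \frac{1}{346622} = \frac{1}{346622}$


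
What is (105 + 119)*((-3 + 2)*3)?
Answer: -672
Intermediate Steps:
(105 + 119)*((-3 + 2)*3) = 224*(-1*3) = 224*(-3) = -672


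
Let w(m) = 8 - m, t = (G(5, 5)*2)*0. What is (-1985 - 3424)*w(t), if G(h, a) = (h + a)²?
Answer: -43272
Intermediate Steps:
G(h, a) = (a + h)²
t = 0 (t = ((5 + 5)²*2)*0 = (10²*2)*0 = (100*2)*0 = 200*0 = 0)
(-1985 - 3424)*w(t) = (-1985 - 3424)*(8 - 1*0) = -5409*(8 + 0) = -5409*8 = -43272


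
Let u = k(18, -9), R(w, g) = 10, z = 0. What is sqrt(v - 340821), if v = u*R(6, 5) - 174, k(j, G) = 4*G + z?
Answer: I*sqrt(341355) ≈ 584.26*I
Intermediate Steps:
k(j, G) = 4*G (k(j, G) = 4*G + 0 = 4*G)
u = -36 (u = 4*(-9) = -36)
v = -534 (v = -36*10 - 174 = -360 - 174 = -534)
sqrt(v - 340821) = sqrt(-534 - 340821) = sqrt(-341355) = I*sqrt(341355)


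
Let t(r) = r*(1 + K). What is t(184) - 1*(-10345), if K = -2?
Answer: 10161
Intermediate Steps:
t(r) = -r (t(r) = r*(1 - 2) = r*(-1) = -r)
t(184) - 1*(-10345) = -1*184 - 1*(-10345) = -184 + 10345 = 10161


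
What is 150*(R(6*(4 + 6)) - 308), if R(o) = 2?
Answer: -45900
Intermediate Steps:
150*(R(6*(4 + 6)) - 308) = 150*(2 - 308) = 150*(-306) = -45900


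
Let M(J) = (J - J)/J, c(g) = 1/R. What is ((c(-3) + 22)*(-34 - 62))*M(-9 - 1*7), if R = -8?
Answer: 0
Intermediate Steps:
c(g) = -⅛ (c(g) = 1/(-8) = -⅛)
M(J) = 0 (M(J) = 0/J = 0)
((c(-3) + 22)*(-34 - 62))*M(-9 - 1*7) = ((-⅛ + 22)*(-34 - 62))*0 = ((175/8)*(-96))*0 = -2100*0 = 0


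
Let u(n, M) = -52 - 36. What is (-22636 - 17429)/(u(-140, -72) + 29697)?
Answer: -40065/29609 ≈ -1.3531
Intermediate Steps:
u(n, M) = -88
(-22636 - 17429)/(u(-140, -72) + 29697) = (-22636 - 17429)/(-88 + 29697) = -40065/29609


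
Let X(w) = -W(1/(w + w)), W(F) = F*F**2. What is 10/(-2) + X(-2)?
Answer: -319/64 ≈ -4.9844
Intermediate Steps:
W(F) = F**3
X(w) = -1/(8*w**3) (X(w) = -(1/(w + w))**3 = -(1/(2*w))**3 = -1/(8*w**3))
10/(-2) + X(-2) = 10/(-2) - 1/8/(-2)**3 = 10*(-1/2) - 1/8*(-1/8) = -5 + 1/64 = -319/64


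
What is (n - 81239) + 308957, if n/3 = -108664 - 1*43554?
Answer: -228936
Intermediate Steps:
n = -456654 (n = 3*(-108664 - 1*43554) = 3*(-108664 - 43554) = 3*(-152218) = -456654)
(n - 81239) + 308957 = (-456654 - 81239) + 308957 = -537893 + 308957 = -228936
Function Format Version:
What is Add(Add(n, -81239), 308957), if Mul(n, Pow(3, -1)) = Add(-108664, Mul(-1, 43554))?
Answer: -228936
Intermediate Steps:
n = -456654 (n = Mul(3, Add(-108664, Mul(-1, 43554))) = Mul(3, Add(-108664, -43554)) = Mul(3, -152218) = -456654)
Add(Add(n, -81239), 308957) = Add(Add(-456654, -81239), 308957) = Add(-537893, 308957) = -228936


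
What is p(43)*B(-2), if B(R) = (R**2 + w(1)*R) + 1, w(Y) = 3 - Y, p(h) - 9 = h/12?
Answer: 151/12 ≈ 12.583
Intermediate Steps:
p(h) = 9 + h/12
B(R) = 1 + R**2 + 2*R (B(R) = (R**2 + (3 - 1*1)*R) + 1 = (R**2 + (3 - 1)*R) + 1 = (R**2 + 2*R) + 1 = 1 + R**2 + 2*R)
p(43)*B(-2) = (9 + (1/12)*43)*(1 + (-2)**2 + 2*(-2)) = (9 + 43/12)*(1 + 4 - 4) = (151/12)*1 = 151/12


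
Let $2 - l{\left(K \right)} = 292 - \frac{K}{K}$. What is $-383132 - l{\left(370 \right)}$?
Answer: $-382843$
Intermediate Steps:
$l{\left(K \right)} = -289$ ($l{\left(K \right)} = 2 - \left(292 - \frac{K}{K}\right) = 2 - \left(292 - 1\right) = 2 - 291 = -289$)
$-383132 - l{\left(370 \right)} = -383132 - -289 = -383132 + 289 = -382843$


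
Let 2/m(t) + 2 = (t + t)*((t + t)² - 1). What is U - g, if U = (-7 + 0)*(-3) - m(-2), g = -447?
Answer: 14509/31 ≈ 468.03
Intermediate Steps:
m(t) = 2/(-2 + 2*t*(-1 + 4*t²)) (m(t) = 2/(-2 + (t + t)*((t + t)² - 1)) = 2/(-2 + (2*t)*((2*t)² - 1)) = 2/(-2 + (2*t)*(4*t² - 1)) = 2/(-2 + (2*t)*(-1 + 4*t²)) = 2/(-2 + 2*t*(-1 + 4*t²)))
U = 652/31 (U = (-7 + 0)*(-3) - 1/(-1 - 1*(-2) + 4*(-2)³) = -7*(-3) - 1/(-1 + 2 + 4*(-8)) = 21 - 1/(-1 + 2 - 32) = 21 - 1/(-31) = 21 - 1*(-1/31) = 21 + 1/31 = 652/31 ≈ 21.032)
U - g = 652/31 - 1*(-447) = 652/31 + 447 = 14509/31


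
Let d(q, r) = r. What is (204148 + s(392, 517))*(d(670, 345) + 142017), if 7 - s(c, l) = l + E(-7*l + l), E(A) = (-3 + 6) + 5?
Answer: 28989174060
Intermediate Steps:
E(A) = 8 (E(A) = 3 + 5 = 8)
s(c, l) = -1 - l (s(c, l) = 7 - (l + 8) = 7 - (8 + l) = 7 + (-8 - l) = -1 - l)
(204148 + s(392, 517))*(d(670, 345) + 142017) = (204148 + (-1 - 1*517))*(345 + 142017) = (204148 + (-1 - 517))*142362 = (204148 - 518)*142362 = 203630*142362 = 28989174060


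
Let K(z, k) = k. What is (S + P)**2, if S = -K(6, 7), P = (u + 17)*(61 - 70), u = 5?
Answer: 42025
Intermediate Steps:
P = -198 (P = (5 + 17)*(61 - 70) = 22*(-9) = -198)
S = -7 (S = -1*7 = -7)
(S + P)**2 = (-7 - 198)**2 = (-205)**2 = 42025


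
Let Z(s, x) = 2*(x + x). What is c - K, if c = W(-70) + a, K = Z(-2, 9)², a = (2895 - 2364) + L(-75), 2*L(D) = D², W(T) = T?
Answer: 3955/2 ≈ 1977.5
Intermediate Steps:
L(D) = D²/2
a = 6687/2 (a = (2895 - 2364) + (½)*(-75)² = 531 + (½)*5625 = 531 + 5625/2 = 6687/2 ≈ 3343.5)
Z(s, x) = 4*x (Z(s, x) = 2*(2*x) = 4*x)
K = 1296 (K = (4*9)² = 36² = 1296)
c = 6547/2 (c = -70 + 6687/2 = 6547/2 ≈ 3273.5)
c - K = 6547/2 - 1*1296 = 6547/2 - 1296 = 3955/2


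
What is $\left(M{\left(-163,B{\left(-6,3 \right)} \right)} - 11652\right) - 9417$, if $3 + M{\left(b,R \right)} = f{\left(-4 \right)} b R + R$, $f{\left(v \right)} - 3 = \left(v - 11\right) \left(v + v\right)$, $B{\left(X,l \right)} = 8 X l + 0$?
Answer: $2865840$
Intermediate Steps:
$B{\left(X,l \right)} = 8 X l$ ($B{\left(X,l \right)} = 8 X l + 0 = 8 X l$)
$f{\left(v \right)} = 3 + 2 v \left(-11 + v\right)$ ($f{\left(v \right)} = 3 + \left(v - 11\right) \left(v + v\right) = 3 + \left(-11 + v\right) 2 v = 3 + 2 v \left(-11 + v\right)$)
$M{\left(b,R \right)} = -3 + R + 123 R b$ ($M{\left(b,R \right)} = -3 + \left(\left(3 - -88 + 2 \left(-4\right)^{2}\right) b R + R\right) = -3 + \left(\left(3 + 88 + 2 \cdot 16\right) b R + R\right) = -3 + \left(\left(3 + 88 + 32\right) b R + R\right) = -3 + \left(123 b R + R\right) = -3 + \left(123 R b + R\right) = -3 + \left(R + 123 R b\right) = -3 + R + 123 R b$)
$\left(M{\left(-163,B{\left(-6,3 \right)} \right)} - 11652\right) - 9417 = \left(\left(-3 + 8 \left(-6\right) 3 + 123 \cdot 8 \left(-6\right) 3 \left(-163\right)\right) - 11652\right) - 9417 = \left(\left(-3 - 144 + 123 \left(-144\right) \left(-163\right)\right) - 11652\right) - 9417 = \left(\left(-3 - 144 + 2887056\right) - 11652\right) - 9417 = \left(2886909 - 11652\right) - 9417 = 2875257 - 9417 = 2865840$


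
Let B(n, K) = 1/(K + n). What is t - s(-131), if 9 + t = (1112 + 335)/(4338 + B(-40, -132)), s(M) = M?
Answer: 91277354/746135 ≈ 122.33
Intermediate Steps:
t = -6466331/746135 (t = -9 + (1112 + 335)/(4338 + 1/(-132 - 40)) = -9 + 1447/(4338 + 1/(-172)) = -9 + 1447/(4338 - 1/172) = -9 + 1447/(746135/172) = -9 + 1447*(172/746135) = -9 + 248884/746135 = -6466331/746135 ≈ -8.6664)
t - s(-131) = -6466331/746135 - 1*(-131) = -6466331/746135 + 131 = 91277354/746135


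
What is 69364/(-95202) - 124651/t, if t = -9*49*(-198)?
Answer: -331921301/153941634 ≈ -2.1562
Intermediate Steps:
t = 87318 (t = -441*(-198) = 87318)
69364/(-95202) - 124651/t = 69364/(-95202) - 124651/87318 = 69364*(-1/95202) - 124651*1/87318 = -34682/47601 - 124651/87318 = -331921301/153941634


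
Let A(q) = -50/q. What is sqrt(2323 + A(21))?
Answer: sqrt(1023393)/21 ≈ 48.173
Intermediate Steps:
sqrt(2323 + A(21)) = sqrt(2323 - 50/21) = sqrt(48733/21) = sqrt(1023393)/21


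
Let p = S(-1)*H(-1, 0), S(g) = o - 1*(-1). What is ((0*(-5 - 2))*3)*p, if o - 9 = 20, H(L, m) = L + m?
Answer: 0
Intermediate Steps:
o = 29 (o = 9 + 20 = 29)
S(g) = 30 (S(g) = 29 - 1*(-1) = 29 + 1 = 30)
p = -30 (p = 30*(-1 + 0) = 30*(-1) = -30)
((0*(-5 - 2))*3)*p = ((0*(-5 - 2))*3)*(-30) = ((0*(-7))*3)*(-30) = (0*3)*(-30) = 0*(-30) = 0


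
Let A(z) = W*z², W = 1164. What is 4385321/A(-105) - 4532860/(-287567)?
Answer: 8490245610001/527196581100 ≈ 16.105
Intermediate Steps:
A(z) = 1164*z²
4385321/A(-105) - 4532860/(-287567) = 4385321/((1164*(-105)²)) - 4532860/(-287567) = 4385321/((1164*11025)) - 4532860*(-1/287567) = 4385321/12833100 + 4532860/287567 = 8490245610001/527196581100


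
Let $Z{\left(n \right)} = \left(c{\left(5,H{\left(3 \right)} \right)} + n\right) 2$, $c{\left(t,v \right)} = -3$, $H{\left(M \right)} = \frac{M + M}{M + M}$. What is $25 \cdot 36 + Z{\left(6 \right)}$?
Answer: $906$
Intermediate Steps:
$H{\left(M \right)} = 1$ ($H{\left(M \right)} = \frac{2 M}{2 M} = 2 M \frac{1}{2 M} = 1$)
$Z{\left(n \right)} = -6 + 2 n$ ($Z{\left(n \right)} = \left(-3 + n\right) 2 = -6 + 2 n$)
$25 \cdot 36 + Z{\left(6 \right)} = 25 \cdot 36 + \left(-6 + 2 \cdot 6\right) = 900 + \left(-6 + 12\right) = 900 + 6 = 906$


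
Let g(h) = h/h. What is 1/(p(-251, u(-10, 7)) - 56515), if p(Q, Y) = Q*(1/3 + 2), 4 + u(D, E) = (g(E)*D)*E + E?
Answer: -3/171302 ≈ -1.7513e-5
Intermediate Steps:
g(h) = 1
u(D, E) = -4 + E + D*E (u(D, E) = -4 + ((1*D)*E + E) = -4 + (D*E + E) = -4 + (E + D*E) = -4 + E + D*E)
p(Q, Y) = 7*Q/3 (p(Q, Y) = Q*(⅓ + 2) = Q*(7/3) = 7*Q/3)
1/(p(-251, u(-10, 7)) - 56515) = 1/((7/3)*(-251) - 56515) = 1/(-1757/3 - 56515) = 1/(-171302/3) = -3/171302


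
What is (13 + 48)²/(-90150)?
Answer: -3721/90150 ≈ -0.041276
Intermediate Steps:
(13 + 48)²/(-90150) = 61²*(-1/90150) = 3721*(-1/90150) = -3721/90150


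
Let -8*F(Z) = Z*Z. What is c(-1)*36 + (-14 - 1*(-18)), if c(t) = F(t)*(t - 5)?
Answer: 31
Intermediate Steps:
F(Z) = -Z**2/8 (F(Z) = -Z*Z/8 = -Z**2/8)
c(t) = -t**2*(-5 + t)/8 (c(t) = (-t**2/8)*(t - 5) = (-t**2/8)*(-5 + t) = -t**2*(-5 + t)/8)
c(-1)*36 + (-14 - 1*(-18)) = ((1/8)*(-1)**2*(5 - 1*(-1)))*36 + (-14 - 1*(-18)) = ((1/8)*1*(5 + 1))*36 + (-14 + 18) = ((1/8)*1*6)*36 + 4 = (3/4)*36 + 4 = 27 + 4 = 31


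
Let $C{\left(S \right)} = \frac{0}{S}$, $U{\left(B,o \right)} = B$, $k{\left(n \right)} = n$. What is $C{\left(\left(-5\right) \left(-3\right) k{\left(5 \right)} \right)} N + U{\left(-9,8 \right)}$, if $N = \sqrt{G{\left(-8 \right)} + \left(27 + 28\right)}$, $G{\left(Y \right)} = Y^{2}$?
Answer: $-9$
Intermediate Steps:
$N = \sqrt{119}$ ($N = \sqrt{\left(-8\right)^{2} + \left(27 + 28\right)} = \sqrt{64 + 55} = \sqrt{119} \approx 10.909$)
$C{\left(S \right)} = 0$
$C{\left(\left(-5\right) \left(-3\right) k{\left(5 \right)} \right)} N + U{\left(-9,8 \right)} = 0 \sqrt{119} - 9 = 0 - 9 = -9$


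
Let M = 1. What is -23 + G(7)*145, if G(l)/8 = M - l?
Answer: -6983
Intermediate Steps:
G(l) = 8 - 8*l (G(l) = 8*(1 - l) = 8 - 8*l)
-23 + G(7)*145 = -23 + (8 - 8*7)*145 = -23 + (8 - 56)*145 = -23 - 48*145 = -23 - 6960 = -6983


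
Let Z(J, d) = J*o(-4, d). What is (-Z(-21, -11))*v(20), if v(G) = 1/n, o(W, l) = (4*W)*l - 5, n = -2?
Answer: -3591/2 ≈ -1795.5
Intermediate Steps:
o(W, l) = -5 + 4*W*l (o(W, l) = 4*W*l - 5 = -5 + 4*W*l)
Z(J, d) = J*(-5 - 16*d) (Z(J, d) = J*(-5 + 4*(-4)*d) = J*(-5 - 16*d))
v(G) = -½ (v(G) = 1/(-2) = 1*(-½) = -½)
(-Z(-21, -11))*v(20) = -(-1)*(-21)*(5 + 16*(-11))*(-½) = -(-1)*(-21)*(5 - 176)*(-½) = -(-1)*(-21)*(-171)*(-½) = -1*(-3591)*(-½) = 3591*(-½) = -3591/2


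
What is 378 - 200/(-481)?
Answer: 182018/481 ≈ 378.42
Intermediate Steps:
378 - 200/(-481) = 378 - 1/481*(-200) = 378 + 200/481 = 182018/481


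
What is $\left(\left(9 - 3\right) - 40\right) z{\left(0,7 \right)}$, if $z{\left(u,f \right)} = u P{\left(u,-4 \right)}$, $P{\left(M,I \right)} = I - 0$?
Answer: $0$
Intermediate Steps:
$P{\left(M,I \right)} = I$ ($P{\left(M,I \right)} = I + 0 = I$)
$z{\left(u,f \right)} = - 4 u$ ($z{\left(u,f \right)} = u \left(-4\right) = - 4 u$)
$\left(\left(9 - 3\right) - 40\right) z{\left(0,7 \right)} = \left(\left(9 - 3\right) - 40\right) \left(\left(-4\right) 0\right) = \left(\left(9 - 3\right) - 40\right) 0 = \left(6 - 40\right) 0 = \left(-34\right) 0 = 0$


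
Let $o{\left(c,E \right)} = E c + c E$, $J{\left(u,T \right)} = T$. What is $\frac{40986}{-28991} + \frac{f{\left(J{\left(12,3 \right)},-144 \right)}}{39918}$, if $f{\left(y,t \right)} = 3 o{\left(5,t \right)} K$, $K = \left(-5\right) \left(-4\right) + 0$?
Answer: $- \frac{690150258}{192877123} \approx -3.5782$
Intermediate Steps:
$K = 20$ ($K = 20 + 0 = 20$)
$o{\left(c,E \right)} = 2 E c$ ($o{\left(c,E \right)} = E c + E c = 2 E c$)
$f{\left(y,t \right)} = 600 t$ ($f{\left(y,t \right)} = 3 \cdot 2 t 5 \cdot 20 = 3 \cdot 10 t 20 = 30 t 20 = 600 t$)
$\frac{40986}{-28991} + \frac{f{\left(J{\left(12,3 \right)},-144 \right)}}{39918} = \frac{40986}{-28991} + \frac{600 \left(-144\right)}{39918} = 40986 \left(- \frac{1}{28991}\right) - \frac{14400}{6653} = - \frac{40986}{28991} - \frac{14400}{6653} = - \frac{690150258}{192877123}$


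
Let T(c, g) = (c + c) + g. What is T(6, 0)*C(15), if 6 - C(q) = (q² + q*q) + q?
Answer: -5508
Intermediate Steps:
C(q) = 6 - q - 2*q² (C(q) = 6 - ((q² + q*q) + q) = 6 - ((q² + q²) + q) = 6 - (2*q² + q) = 6 - (q + 2*q²) = 6 + (-q - 2*q²) = 6 - q - 2*q²)
T(c, g) = g + 2*c (T(c, g) = 2*c + g = g + 2*c)
T(6, 0)*C(15) = (0 + 2*6)*(6 - 1*15 - 2*15²) = (0 + 12)*(6 - 15 - 2*225) = 12*(6 - 15 - 450) = 12*(-459) = -5508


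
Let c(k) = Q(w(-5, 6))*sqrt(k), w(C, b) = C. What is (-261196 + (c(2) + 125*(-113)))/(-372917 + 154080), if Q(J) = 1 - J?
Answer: 275321/218837 - 6*sqrt(2)/218837 ≈ 1.2581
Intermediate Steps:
c(k) = 6*sqrt(k) (c(k) = (1 - 1*(-5))*sqrt(k) = (1 + 5)*sqrt(k) = 6*sqrt(k))
(-261196 + (c(2) + 125*(-113)))/(-372917 + 154080) = (-261196 + (6*sqrt(2) + 125*(-113)))/(-372917 + 154080) = (-261196 + (6*sqrt(2) - 14125))/(-218837) = (-261196 + (-14125 + 6*sqrt(2)))*(-1/218837) = (-275321 + 6*sqrt(2))*(-1/218837) = 275321/218837 - 6*sqrt(2)/218837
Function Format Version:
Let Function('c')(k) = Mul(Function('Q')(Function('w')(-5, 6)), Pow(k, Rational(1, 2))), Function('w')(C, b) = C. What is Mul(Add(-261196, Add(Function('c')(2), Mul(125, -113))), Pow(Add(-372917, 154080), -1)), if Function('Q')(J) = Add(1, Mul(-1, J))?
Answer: Add(Rational(275321, 218837), Mul(Rational(-6, 218837), Pow(2, Rational(1, 2)))) ≈ 1.2581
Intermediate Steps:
Function('c')(k) = Mul(6, Pow(k, Rational(1, 2))) (Function('c')(k) = Mul(Add(1, Mul(-1, -5)), Pow(k, Rational(1, 2))) = Mul(Add(1, 5), Pow(k, Rational(1, 2))) = Mul(6, Pow(k, Rational(1, 2))))
Mul(Add(-261196, Add(Function('c')(2), Mul(125, -113))), Pow(Add(-372917, 154080), -1)) = Mul(Add(-261196, Add(Mul(6, Pow(2, Rational(1, 2))), Mul(125, -113))), Pow(Add(-372917, 154080), -1)) = Mul(Add(-261196, Add(Mul(6, Pow(2, Rational(1, 2))), -14125)), Pow(-218837, -1)) = Mul(Add(-261196, Add(-14125, Mul(6, Pow(2, Rational(1, 2))))), Rational(-1, 218837)) = Mul(Add(-275321, Mul(6, Pow(2, Rational(1, 2)))), Rational(-1, 218837)) = Add(Rational(275321, 218837), Mul(Rational(-6, 218837), Pow(2, Rational(1, 2))))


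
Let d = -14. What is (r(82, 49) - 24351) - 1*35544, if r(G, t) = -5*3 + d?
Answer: -59924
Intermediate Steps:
r(G, t) = -29 (r(G, t) = -5*3 - 14 = -15 - 14 = -29)
(r(82, 49) - 24351) - 1*35544 = (-29 - 24351) - 1*35544 = -24380 - 35544 = -59924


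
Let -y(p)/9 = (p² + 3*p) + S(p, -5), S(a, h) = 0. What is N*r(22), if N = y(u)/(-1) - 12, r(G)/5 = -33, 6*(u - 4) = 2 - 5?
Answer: -127215/4 ≈ -31804.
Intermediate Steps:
u = 7/2 (u = 4 + (2 - 5)/6 = 4 + (⅙)*(-3) = 4 - ½ = 7/2 ≈ 3.5000)
r(G) = -165 (r(G) = 5*(-33) = -165)
y(p) = -27*p - 9*p² (y(p) = -9*((p² + 3*p) + 0) = -9*(p² + 3*p) = -27*p - 9*p²)
N = 771/4 (N = (9*(7/2)*(-3 - 1*7/2))/(-1) - 12 = -9*7*(-3 - 7/2)/2 - 12 = -9*7*(-13)/(2*2) - 12 = -1*(-819/4) - 12 = 819/4 - 12 = 771/4 ≈ 192.75)
N*r(22) = (771/4)*(-165) = -127215/4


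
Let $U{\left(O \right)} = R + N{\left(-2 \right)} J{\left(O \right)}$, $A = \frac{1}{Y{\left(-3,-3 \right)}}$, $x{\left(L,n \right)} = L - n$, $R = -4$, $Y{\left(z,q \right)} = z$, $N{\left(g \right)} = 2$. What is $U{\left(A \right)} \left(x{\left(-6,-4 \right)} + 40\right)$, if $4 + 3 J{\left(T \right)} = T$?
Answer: $- \frac{2356}{9} \approx -261.78$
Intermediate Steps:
$J{\left(T \right)} = - \frac{4}{3} + \frac{T}{3}$
$A = - \frac{1}{3}$ ($A = \frac{1}{-3} = - \frac{1}{3} \approx -0.33333$)
$U{\left(O \right)} = - \frac{20}{3} + \frac{2 O}{3}$ ($U{\left(O \right)} = -4 + 2 \left(- \frac{4}{3} + \frac{O}{3}\right) = -4 + \left(- \frac{8}{3} + \frac{2 O}{3}\right) = - \frac{20}{3} + \frac{2 O}{3}$)
$U{\left(A \right)} \left(x{\left(-6,-4 \right)} + 40\right) = \left(- \frac{20}{3} + \frac{2}{3} \left(- \frac{1}{3}\right)\right) \left(\left(-6 - -4\right) + 40\right) = \left(- \frac{20}{3} - \frac{2}{9}\right) \left(\left(-6 + 4\right) + 40\right) = - \frac{62 \left(-2 + 40\right)}{9} = \left(- \frac{62}{9}\right) 38 = - \frac{2356}{9}$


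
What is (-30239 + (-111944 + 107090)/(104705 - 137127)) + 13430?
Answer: -272488272/16211 ≈ -16809.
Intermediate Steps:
(-30239 + (-111944 + 107090)/(104705 - 137127)) + 13430 = (-30239 - 4854/(-32422)) + 13430 = (-30239 - 4854*(-1/32422)) + 13430 = (-30239 + 2427/16211) + 13430 = -490202002/16211 + 13430 = -272488272/16211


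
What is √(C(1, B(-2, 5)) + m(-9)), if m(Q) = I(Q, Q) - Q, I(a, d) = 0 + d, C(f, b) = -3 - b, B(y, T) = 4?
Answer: I*√7 ≈ 2.6458*I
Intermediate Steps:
I(a, d) = d
m(Q) = 0 (m(Q) = Q - Q = 0)
√(C(1, B(-2, 5)) + m(-9)) = √((-3 - 1*4) + 0) = √((-3 - 4) + 0) = √(-7 + 0) = √(-7) = I*√7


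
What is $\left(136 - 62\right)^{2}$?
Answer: $5476$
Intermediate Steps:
$\left(136 - 62\right)^{2} = 74^{2} = 5476$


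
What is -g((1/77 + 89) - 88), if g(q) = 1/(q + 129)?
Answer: -77/10011 ≈ -0.0076915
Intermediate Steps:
g(q) = 1/(129 + q)
-g((1/77 + 89) - 88) = -1/(129 + ((1/77 + 89) - 88)) = -1/(129 + (6854/77 - 88)) = -1/(129 + 78/77) = -1/10011/77 = -1*77/10011 = -77/10011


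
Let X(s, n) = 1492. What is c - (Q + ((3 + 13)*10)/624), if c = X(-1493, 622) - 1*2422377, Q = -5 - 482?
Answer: -94395532/39 ≈ -2.4204e+6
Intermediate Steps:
Q = -487
c = -2420885 (c = 1492 - 1*2422377 = 1492 - 2422377 = -2420885)
c - (Q + ((3 + 13)*10)/624) = -2420885 - (-487 + ((3 + 13)*10)/624) = -2420885 - (-487 + (16*10)*(1/624)) = -2420885 - (-487 + 160*(1/624)) = -2420885 - (-487 + 10/39) = -2420885 - 1*(-18983/39) = -2420885 + 18983/39 = -94395532/39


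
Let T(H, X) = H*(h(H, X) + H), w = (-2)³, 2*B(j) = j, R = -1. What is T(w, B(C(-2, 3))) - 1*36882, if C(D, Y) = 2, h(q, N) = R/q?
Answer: -36819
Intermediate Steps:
h(q, N) = -1/q
B(j) = j/2
w = -8
T(H, X) = H*(H - 1/H) (T(H, X) = H*(-1/H + H) = H*(H - 1/H))
T(w, B(C(-2, 3))) - 1*36882 = (-1 + (-8)²) - 1*36882 = (-1 + 64) - 36882 = 63 - 36882 = -36819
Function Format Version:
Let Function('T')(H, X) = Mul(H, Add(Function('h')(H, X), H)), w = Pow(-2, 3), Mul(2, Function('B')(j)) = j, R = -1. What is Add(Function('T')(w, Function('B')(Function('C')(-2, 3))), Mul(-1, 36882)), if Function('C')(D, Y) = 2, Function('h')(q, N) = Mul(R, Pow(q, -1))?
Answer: -36819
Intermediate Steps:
Function('h')(q, N) = Mul(-1, Pow(q, -1))
Function('B')(j) = Mul(Rational(1, 2), j)
w = -8
Function('T')(H, X) = Mul(H, Add(H, Mul(-1, Pow(H, -1)))) (Function('T')(H, X) = Mul(H, Add(Mul(-1, Pow(H, -1)), H)) = Mul(H, Add(H, Mul(-1, Pow(H, -1)))))
Add(Function('T')(w, Function('B')(Function('C')(-2, 3))), Mul(-1, 36882)) = Add(Add(-1, Pow(-8, 2)), Mul(-1, 36882)) = Add(Add(-1, 64), -36882) = Add(63, -36882) = -36819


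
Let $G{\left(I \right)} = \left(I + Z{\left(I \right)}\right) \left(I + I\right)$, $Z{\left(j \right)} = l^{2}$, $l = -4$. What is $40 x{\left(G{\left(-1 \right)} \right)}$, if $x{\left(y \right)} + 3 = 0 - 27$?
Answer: $-1200$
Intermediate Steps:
$Z{\left(j \right)} = 16$ ($Z{\left(j \right)} = \left(-4\right)^{2} = 16$)
$G{\left(I \right)} = 2 I \left(16 + I\right)$ ($G{\left(I \right)} = \left(I + 16\right) \left(I + I\right) = \left(16 + I\right) 2 I = 2 I \left(16 + I\right)$)
$x{\left(y \right)} = -30$ ($x{\left(y \right)} = -3 + \left(0 - 27\right) = -3 - 27 = -30$)
$40 x{\left(G{\left(-1 \right)} \right)} = 40 \left(-30\right) = -1200$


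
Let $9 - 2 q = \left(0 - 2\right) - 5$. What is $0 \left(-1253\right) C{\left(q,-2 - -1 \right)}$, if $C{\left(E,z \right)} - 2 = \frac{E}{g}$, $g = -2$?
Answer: $0$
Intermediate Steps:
$q = 8$ ($q = \frac{9}{2} - \frac{\left(0 - 2\right) - 5}{2} = \frac{9}{2} - \frac{-2 - 5}{2} = \frac{9}{2} - - \frac{7}{2} = \frac{9}{2} + \frac{7}{2} = 8$)
$C{\left(E,z \right)} = 2 - \frac{E}{2}$ ($C{\left(E,z \right)} = 2 + \frac{E}{-2} = 2 + E \left(- \frac{1}{2}\right) = 2 - \frac{E}{2}$)
$0 \left(-1253\right) C{\left(q,-2 - -1 \right)} = 0 \left(-1253\right) \left(2 - 4\right) = 0 \left(2 - 4\right) = 0 \left(-2\right) = 0$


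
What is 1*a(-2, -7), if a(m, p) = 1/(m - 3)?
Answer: -⅕ ≈ -0.20000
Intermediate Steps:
a(m, p) = 1/(-3 + m)
1*a(-2, -7) = 1/(-3 - 2) = 1/(-5) = 1*(-⅕) = -⅕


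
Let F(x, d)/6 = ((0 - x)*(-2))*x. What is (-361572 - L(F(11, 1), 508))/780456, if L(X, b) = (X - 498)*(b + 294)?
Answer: -46945/32519 ≈ -1.4436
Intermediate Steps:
F(x, d) = 12*x² (F(x, d) = 6*(((0 - x)*(-2))*x) = 6*((-x*(-2))*x) = 6*((2*x)*x) = 6*(2*x²) = 12*x²)
L(X, b) = (-498 + X)*(294 + b)
(-361572 - L(F(11, 1), 508))/780456 = (-361572 - (-146412 - 498*508 + 294*(12*11²) + (12*11²)*508))/780456 = (-361572 - (-146412 - 252984 + 294*(12*121) + (12*121)*508))*(1/780456) = (-361572 - (-146412 - 252984 + 294*1452 + 1452*508))*(1/780456) = (-361572 - (-146412 - 252984 + 426888 + 737616))*(1/780456) = (-361572 - 1*765108)*(1/780456) = (-361572 - 765108)*(1/780456) = -1126680*1/780456 = -46945/32519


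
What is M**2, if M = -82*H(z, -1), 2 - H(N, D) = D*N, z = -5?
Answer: 60516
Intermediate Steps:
H(N, D) = 2 - D*N
M = 246 (M = -82*(2 - 1*(-1)*(-5)) = -82*(2 - 5) = -82*(-3) = 246)
M**2 = 246**2 = 60516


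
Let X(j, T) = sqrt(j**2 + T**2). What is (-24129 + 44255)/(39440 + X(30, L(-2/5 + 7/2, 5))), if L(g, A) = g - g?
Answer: 10063/19735 ≈ 0.50991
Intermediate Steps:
L(g, A) = 0
X(j, T) = sqrt(T**2 + j**2)
(-24129 + 44255)/(39440 + X(30, L(-2/5 + 7/2, 5))) = (-24129 + 44255)/(39440 + sqrt(0**2 + 30**2)) = 20126/(39440 + sqrt(0 + 900)) = 20126/(39440 + sqrt(900)) = 20126/(39440 + 30) = 20126/39470 = 20126*(1/39470) = 10063/19735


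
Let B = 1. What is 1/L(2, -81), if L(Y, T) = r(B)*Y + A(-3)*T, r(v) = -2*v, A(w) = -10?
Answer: 1/806 ≈ 0.0012407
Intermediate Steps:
L(Y, T) = -10*T - 2*Y (L(Y, T) = (-2*1)*Y - 10*T = -2*Y - 10*T = -10*T - 2*Y)
1/L(2, -81) = 1/(-10*(-81) - 2*2) = 1/(810 - 4) = 1/806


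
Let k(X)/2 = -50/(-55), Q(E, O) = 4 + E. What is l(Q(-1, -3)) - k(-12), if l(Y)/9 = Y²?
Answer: 871/11 ≈ 79.182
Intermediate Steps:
l(Y) = 9*Y²
k(X) = 20/11 (k(X) = 2*(-50/(-55)) = 2*(-50*(-1/55)) = 2*(10/11) = 20/11)
l(Q(-1, -3)) - k(-12) = 9*(4 - 1)² - 1*20/11 = 9*3² - 20/11 = 9*9 - 20/11 = 81 - 20/11 = 871/11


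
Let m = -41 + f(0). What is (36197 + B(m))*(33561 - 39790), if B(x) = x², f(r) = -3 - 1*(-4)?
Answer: -235437513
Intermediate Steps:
f(r) = 1 (f(r) = -3 + 4 = 1)
m = -40 (m = -41 + 1 = -40)
(36197 + B(m))*(33561 - 39790) = (36197 + (-40)²)*(33561 - 39790) = (36197 + 1600)*(-6229) = 37797*(-6229) = -235437513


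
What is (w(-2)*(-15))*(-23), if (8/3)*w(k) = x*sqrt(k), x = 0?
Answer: 0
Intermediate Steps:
w(k) = 0 (w(k) = 3*(0*sqrt(k))/8 = (3/8)*0 = 0)
(w(-2)*(-15))*(-23) = (0*(-15))*(-23) = 0*(-23) = 0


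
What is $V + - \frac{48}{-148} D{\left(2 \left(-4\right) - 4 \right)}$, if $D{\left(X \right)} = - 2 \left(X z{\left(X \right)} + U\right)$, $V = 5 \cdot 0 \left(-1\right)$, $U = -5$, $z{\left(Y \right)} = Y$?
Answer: $- \frac{3336}{37} \approx -90.162$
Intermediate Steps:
$V = 0$ ($V = 0 \left(-1\right) = 0$)
$D{\left(X \right)} = 10 - 2 X^{2}$ ($D{\left(X \right)} = - 2 \left(X X - 5\right) = - 2 \left(X^{2} - 5\right) = - 2 \left(-5 + X^{2}\right) = 10 - 2 X^{2}$)
$V + - \frac{48}{-148} D{\left(2 \left(-4\right) - 4 \right)} = 0 + - \frac{48}{-148} \left(10 - 2 \left(2 \left(-4\right) - 4\right)^{2}\right) = 0 + \left(-48\right) \left(- \frac{1}{148}\right) \left(10 - 2 \left(-8 - 4\right)^{2}\right) = 0 + \frac{12 \left(10 - 2 \left(-12\right)^{2}\right)}{37} = 0 + \frac{12 \left(10 - 288\right)}{37} = 0 + \frac{12}{37} \left(-278\right) = 0 - \frac{3336}{37} = - \frac{3336}{37}$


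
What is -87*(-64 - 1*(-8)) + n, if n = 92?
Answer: 4964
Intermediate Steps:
-87*(-64 - 1*(-8)) + n = -87*(-64 - 1*(-8)) + 92 = -87*(-64 + 8) + 92 = -87*(-56) + 92 = 4872 + 92 = 4964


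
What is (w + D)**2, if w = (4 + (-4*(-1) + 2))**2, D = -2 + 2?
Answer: 10000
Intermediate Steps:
D = 0
w = 100 (w = (4 + (4 + 2))**2 = (4 + 6)**2 = 10**2 = 100)
(w + D)**2 = (100 + 0)**2 = 100**2 = 10000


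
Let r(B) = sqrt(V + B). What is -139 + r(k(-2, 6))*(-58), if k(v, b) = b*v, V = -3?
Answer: -139 - 58*I*sqrt(15) ≈ -139.0 - 224.63*I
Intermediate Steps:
r(B) = sqrt(-3 + B)
-139 + r(k(-2, 6))*(-58) = -139 + sqrt(-3 + 6*(-2))*(-58) = -139 + sqrt(-3 - 12)*(-58) = -139 + sqrt(-15)*(-58) = -139 + (I*sqrt(15))*(-58) = -139 - 58*I*sqrt(15)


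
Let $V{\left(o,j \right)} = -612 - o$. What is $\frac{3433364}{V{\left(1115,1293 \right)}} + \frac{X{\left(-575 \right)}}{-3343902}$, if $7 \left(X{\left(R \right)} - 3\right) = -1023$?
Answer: $- \frac{1217664052937}{612491383} \approx -1988.1$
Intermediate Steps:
$X{\left(R \right)} = - \frac{1002}{7}$ ($X{\left(R \right)} = 3 + \frac{1}{7} \left(-1023\right) = 3 - \frac{1023}{7} = - \frac{1002}{7}$)
$\frac{3433364}{V{\left(1115,1293 \right)}} + \frac{X{\left(-575 \right)}}{-3343902} = \frac{3433364}{-612 - 1115} - \frac{1002}{7 \left(-3343902\right)} = \frac{3433364}{-612 - 1115} - - \frac{167}{3901219} = \frac{3433364}{-1727} + \frac{167}{3901219} = 3433364 \left(- \frac{1}{1727}\right) + \frac{167}{3901219} = - \frac{312124}{157} + \frac{167}{3901219} = - \frac{1217664052937}{612491383}$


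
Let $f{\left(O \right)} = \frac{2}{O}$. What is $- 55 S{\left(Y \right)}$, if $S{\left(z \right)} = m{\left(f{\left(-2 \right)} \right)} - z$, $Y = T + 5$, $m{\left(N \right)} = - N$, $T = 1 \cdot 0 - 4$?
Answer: $0$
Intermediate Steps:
$T = -4$ ($T = 0 - 4 = -4$)
$Y = 1$ ($Y = -4 + 5 = 1$)
$S{\left(z \right)} = 1 - z$ ($S{\left(z \right)} = - \frac{2}{-2} - z = - \frac{2 \left(-1\right)}{2} - z = \left(-1\right) \left(-1\right) - z = 1 - z$)
$- 55 S{\left(Y \right)} = - 55 \left(1 - 1\right) = \left(-55\right) 0 = 0$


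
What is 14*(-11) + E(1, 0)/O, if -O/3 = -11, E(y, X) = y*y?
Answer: -5081/33 ≈ -153.97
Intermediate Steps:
E(y, X) = y²
O = 33 (O = -3*(-11) = 33)
14*(-11) + E(1, 0)/O = 14*(-11) + 1²/33 = -154 + 1*(1/33) = -154 + 1/33 = -5081/33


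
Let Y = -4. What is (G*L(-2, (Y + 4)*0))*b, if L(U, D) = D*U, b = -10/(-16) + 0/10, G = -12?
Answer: 0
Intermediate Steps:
b = 5/8 (b = -10*(-1/16) + 0*(1/10) = 5/8 + 0 = 5/8 ≈ 0.62500)
(G*L(-2, (Y + 4)*0))*b = -12*(-4 + 4)*0*(-2)*(5/8) = -12*0*0*(-2)*(5/8) = -0*(-2)*(5/8) = -12*0*(5/8) = 0*(5/8) = 0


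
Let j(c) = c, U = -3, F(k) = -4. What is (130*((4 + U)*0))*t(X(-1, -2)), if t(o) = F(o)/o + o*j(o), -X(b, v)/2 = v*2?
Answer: 0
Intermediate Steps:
X(b, v) = -4*v (X(b, v) = -2*v*2 = -4*v)
t(o) = o² - 4/o (t(o) = -4/o + o*o = -4/o + o² = o² - 4/o)
(130*((4 + U)*0))*t(X(-1, -2)) = (130*((4 - 3)*0))*((-4 + (-4*(-2))³)/((-4*(-2)))) = (130*(1*0))*((-4 + 8³)/8) = (130*0)*((-4 + 512)/8) = 0*((⅛)*508) = 0*(127/2) = 0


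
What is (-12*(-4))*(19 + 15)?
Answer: 1632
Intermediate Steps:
(-12*(-4))*(19 + 15) = 48*34 = 1632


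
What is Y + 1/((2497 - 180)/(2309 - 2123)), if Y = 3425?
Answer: 7935911/2317 ≈ 3425.1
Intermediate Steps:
Y + 1/((2497 - 180)/(2309 - 2123)) = 3425 + 1/((2497 - 180)/(2309 - 2123)) = 3425 + 1/(2317/186) = 3425 + 186/2317 = 7935911/2317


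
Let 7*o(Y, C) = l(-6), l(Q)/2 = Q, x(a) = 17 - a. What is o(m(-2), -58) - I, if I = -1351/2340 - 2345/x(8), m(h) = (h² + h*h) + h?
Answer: 4249277/16380 ≈ 259.42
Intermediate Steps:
m(h) = h + 2*h² (m(h) = (h² + h²) + h = 2*h² + h = h + 2*h²)
I = -611051/2340 (I = -1351/2340 - 2345/(17 - 1*8) = -1351*1/2340 - 2345/(17 - 8) = -1351/2340 - 2345/9 = -611051/2340 ≈ -261.13)
l(Q) = 2*Q
o(Y, C) = -12/7 (o(Y, C) = (2*(-6))/7 = (⅐)*(-12) = -12/7)
o(m(-2), -58) - I = -12/7 - 1*(-611051/2340) = -12/7 + 611051/2340 = 4249277/16380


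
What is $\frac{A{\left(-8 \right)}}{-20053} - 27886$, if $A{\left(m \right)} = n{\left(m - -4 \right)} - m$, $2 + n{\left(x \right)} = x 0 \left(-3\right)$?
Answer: $- \frac{559197964}{20053} \approx -27886.0$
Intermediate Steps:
$n{\left(x \right)} = -2$ ($n{\left(x \right)} = -2 + x 0 \left(-3\right) = -2 + 0 \left(-3\right) = -2 + 0 = -2$)
$A{\left(m \right)} = -2 - m$
$\frac{A{\left(-8 \right)}}{-20053} - 27886 = \frac{-2 - -8}{-20053} - 27886 = \left(-2 + 8\right) \left(- \frac{1}{20053}\right) - 27886 = 6 \left(- \frac{1}{20053}\right) - 27886 = - \frac{6}{20053} - 27886 = - \frac{559197964}{20053}$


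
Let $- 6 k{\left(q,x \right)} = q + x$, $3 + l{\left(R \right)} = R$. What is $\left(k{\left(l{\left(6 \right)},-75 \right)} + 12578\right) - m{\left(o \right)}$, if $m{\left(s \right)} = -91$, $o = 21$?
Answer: $12681$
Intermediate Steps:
$l{\left(R \right)} = -3 + R$
$k{\left(q,x \right)} = - \frac{q}{6} - \frac{x}{6}$ ($k{\left(q,x \right)} = - \frac{q + x}{6} = - \frac{q}{6} - \frac{x}{6}$)
$\left(k{\left(l{\left(6 \right)},-75 \right)} + 12578\right) - m{\left(o \right)} = \left(\left(- \frac{-3 + 6}{6} - - \frac{25}{2}\right) + 12578\right) - -91 = \left(\left(\left(- \frac{1}{6}\right) 3 + \frac{25}{2}\right) + 12578\right) + 91 = \left(\left(- \frac{1}{2} + \frac{25}{2}\right) + 12578\right) + 91 = \left(12 + 12578\right) + 91 = 12590 + 91 = 12681$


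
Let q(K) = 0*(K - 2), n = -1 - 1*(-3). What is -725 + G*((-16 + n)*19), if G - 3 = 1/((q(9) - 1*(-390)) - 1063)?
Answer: -1024713/673 ≈ -1522.6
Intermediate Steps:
n = 2 (n = -1 + 3 = 2)
q(K) = 0 (q(K) = 0*(-2 + K) = 0)
G = 2018/673 (G = 3 + 1/((0 - 1*(-390)) - 1063) = 3 + 1/((0 + 390) - 1063) = 3 + 1/(390 - 1063) = 3 + 1/(-673) = 3 - 1/673 = 2018/673 ≈ 2.9985)
-725 + G*((-16 + n)*19) = -725 + 2018*((-16 + 2)*19)/673 = -725 + 2018*(-14*19)/673 = -725 + (2018/673)*(-266) = -725 - 536788/673 = -1024713/673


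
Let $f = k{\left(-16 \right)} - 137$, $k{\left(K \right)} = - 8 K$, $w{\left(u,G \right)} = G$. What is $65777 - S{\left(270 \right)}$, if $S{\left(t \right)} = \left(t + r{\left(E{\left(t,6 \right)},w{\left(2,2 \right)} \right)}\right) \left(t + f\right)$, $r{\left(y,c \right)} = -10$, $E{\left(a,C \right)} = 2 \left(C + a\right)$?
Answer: $-2083$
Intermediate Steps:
$E{\left(a,C \right)} = 2 C + 2 a$
$f = -9$ ($f = \left(-8\right) \left(-16\right) - 137 = 128 - 137 = -9$)
$S{\left(t \right)} = \left(-10 + t\right) \left(-9 + t\right)$ ($S{\left(t \right)} = \left(t - 10\right) \left(t - 9\right) = \left(-10 + t\right) \left(-9 + t\right)$)
$65777 - S{\left(270 \right)} = 65777 - \left(90 + 270^{2} - 5130\right) = 65777 - \left(90 + 72900 - 5130\right) = 65777 - 67860 = -2083$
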